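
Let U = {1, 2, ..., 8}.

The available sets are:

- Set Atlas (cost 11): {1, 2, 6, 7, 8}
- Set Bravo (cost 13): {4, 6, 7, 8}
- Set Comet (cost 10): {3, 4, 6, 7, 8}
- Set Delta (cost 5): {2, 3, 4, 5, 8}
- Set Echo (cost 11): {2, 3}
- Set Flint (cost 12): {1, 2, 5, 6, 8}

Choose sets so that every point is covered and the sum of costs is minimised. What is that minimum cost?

Atlas, Delta together cover every point (Atlas ∪ Delta = {1, 2, 3, 4, 5, 6, 7, 8}); total cost 11 + 5 = 16.
No covering selection has total cost below 16.

16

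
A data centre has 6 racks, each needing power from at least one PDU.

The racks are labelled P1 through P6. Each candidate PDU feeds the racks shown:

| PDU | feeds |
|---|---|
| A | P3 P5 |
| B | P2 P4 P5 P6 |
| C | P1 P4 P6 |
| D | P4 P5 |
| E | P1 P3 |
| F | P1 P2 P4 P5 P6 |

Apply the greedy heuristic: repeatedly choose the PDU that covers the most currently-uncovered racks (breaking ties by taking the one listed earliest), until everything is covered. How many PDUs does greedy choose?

Greedy: pick F (covers 5 new) → pick A (covers 1 new). Total picks: 2.

2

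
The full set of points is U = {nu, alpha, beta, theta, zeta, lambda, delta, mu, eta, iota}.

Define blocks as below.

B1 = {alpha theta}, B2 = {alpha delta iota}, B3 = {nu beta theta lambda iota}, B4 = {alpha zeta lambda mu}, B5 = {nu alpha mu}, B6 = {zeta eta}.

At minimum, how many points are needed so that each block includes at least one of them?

The 3 points {nu, alpha, zeta} hit every block.
No choice of 2 points meets every block, so 3 is the minimum.

3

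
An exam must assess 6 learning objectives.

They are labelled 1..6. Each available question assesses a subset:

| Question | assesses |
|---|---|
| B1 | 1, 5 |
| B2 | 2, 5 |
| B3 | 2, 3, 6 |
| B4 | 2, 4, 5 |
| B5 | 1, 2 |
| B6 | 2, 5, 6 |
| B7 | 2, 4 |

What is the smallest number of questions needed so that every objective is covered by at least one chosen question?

3

B1 and B3 and B4 together: B1 ∪ B3 ∪ B4 = {1, 2, 3, 4, 5, 6} — every objective is covered.
Only B3 contains 3, so B3 is forced; the remaining 3 objectives need at least 2 more questions (each remaining question adds at most 2) — so at least 3 questions are needed, and 3 is optimal.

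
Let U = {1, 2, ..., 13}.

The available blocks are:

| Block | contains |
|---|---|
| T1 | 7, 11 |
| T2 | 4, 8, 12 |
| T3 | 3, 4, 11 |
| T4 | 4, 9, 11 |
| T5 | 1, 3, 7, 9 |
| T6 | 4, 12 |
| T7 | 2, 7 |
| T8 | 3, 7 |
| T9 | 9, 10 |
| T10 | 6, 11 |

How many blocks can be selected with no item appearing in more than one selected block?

T2, T7, T9, T10 are pairwise disjoint (T2={4,8,12}; T7={2,7}; T9={9,10}; T10={6,11}).
Every remaining block overlaps one of these, and no 5 of the listed blocks are pairwise disjoint, so 4 is the maximum.

4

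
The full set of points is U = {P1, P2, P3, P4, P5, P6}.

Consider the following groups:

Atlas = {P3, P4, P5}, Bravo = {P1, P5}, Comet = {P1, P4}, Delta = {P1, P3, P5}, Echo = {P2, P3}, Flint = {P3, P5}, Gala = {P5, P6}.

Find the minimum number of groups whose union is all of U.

3

Comet and Echo and Gala together: Comet ∪ Echo ∪ Gala = {P1, P2, P3, P4, P5, P6} — every point is covered.
Only Echo contains P2, so Echo is forced; the remaining 4 points need at least 2 more groups (each remaining group adds at most 2) — so at least 3 groups are needed, and 3 is optimal.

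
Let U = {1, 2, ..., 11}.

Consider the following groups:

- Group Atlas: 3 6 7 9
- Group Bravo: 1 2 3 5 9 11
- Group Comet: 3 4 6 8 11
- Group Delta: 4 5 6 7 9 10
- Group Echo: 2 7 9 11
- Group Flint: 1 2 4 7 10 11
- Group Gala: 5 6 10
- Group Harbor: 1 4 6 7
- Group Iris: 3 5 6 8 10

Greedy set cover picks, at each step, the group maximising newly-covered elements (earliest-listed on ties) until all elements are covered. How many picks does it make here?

Greedy: pick Bravo (covers 6 new) → pick Delta (covers 4 new) → pick Comet (covers 1 new). Total picks: 3.

3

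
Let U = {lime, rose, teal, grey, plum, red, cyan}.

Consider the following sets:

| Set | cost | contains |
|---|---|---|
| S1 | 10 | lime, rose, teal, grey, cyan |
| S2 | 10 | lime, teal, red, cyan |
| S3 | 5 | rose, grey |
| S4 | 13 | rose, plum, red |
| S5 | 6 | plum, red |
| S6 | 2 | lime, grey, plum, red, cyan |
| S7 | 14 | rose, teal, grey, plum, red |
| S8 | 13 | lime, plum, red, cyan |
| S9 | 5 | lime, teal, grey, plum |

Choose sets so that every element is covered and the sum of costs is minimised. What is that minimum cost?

12

S3, S6, S9 together cover every element (S3 ∪ S6 ∪ S9 = {lime, rose, teal, grey, plum, red, cyan}); total cost 5 + 2 + 5 = 12.
No covering selection has total cost below 12.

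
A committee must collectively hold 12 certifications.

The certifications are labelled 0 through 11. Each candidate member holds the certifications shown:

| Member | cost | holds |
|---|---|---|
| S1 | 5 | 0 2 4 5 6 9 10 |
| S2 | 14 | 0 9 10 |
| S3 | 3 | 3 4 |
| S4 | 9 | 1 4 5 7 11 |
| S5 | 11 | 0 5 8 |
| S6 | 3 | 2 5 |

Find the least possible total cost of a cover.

S1, S3, S4, S5 together cover every certification (S1 ∪ S3 ∪ S4 ∪ S5 = {0, 1, 2, 3, 4, 5, 6, 7, 8, 9, 10, 11}); total cost 5 + 3 + 9 + 11 = 28.
No covering selection has total cost below 28.

28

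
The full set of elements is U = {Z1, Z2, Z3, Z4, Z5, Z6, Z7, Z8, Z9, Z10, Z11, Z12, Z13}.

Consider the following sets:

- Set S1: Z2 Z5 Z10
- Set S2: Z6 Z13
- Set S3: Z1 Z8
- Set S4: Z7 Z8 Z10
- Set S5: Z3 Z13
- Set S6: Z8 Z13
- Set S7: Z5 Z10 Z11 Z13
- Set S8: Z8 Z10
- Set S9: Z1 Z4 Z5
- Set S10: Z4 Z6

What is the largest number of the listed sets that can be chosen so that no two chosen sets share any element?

S1, S3, S5, S10 are pairwise disjoint (S1={Z2,Z5,Z10}; S3={Z1,Z8}; S5={Z3,Z13}; S10={Z4,Z6}).
Every remaining set overlaps one of these, and no 5 of the listed sets are pairwise disjoint, so 4 is the maximum.

4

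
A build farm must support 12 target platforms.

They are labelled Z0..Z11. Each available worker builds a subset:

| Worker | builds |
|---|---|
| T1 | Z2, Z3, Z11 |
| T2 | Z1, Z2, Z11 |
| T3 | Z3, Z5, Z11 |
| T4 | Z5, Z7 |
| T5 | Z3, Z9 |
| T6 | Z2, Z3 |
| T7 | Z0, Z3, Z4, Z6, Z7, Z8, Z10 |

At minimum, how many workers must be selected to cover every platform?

4

Take {T2, T3, T5, T7}. Their union is {Z0, Z1, Z2, Z3, Z4, Z5, Z6, Z7, Z8, Z9, Z10, Z11}, which is all 12 platforms.
No 3 of the 7 workers cover everything (all 35 combinations miss at least one platform), so 4 is optimal.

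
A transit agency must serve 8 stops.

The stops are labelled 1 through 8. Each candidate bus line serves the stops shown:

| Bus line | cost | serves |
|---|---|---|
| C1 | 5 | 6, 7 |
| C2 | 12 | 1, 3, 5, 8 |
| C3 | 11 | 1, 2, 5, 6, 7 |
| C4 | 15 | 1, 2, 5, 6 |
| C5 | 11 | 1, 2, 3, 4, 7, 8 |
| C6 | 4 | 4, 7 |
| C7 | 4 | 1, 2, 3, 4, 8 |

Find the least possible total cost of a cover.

C3, C7 together cover every stop (C3 ∪ C7 = {1, 2, 3, 4, 5, 6, 7, 8}); total cost 11 + 4 = 15.
The greedy pick C7, C1, C3 costs 20; no covering selection beats 15.

15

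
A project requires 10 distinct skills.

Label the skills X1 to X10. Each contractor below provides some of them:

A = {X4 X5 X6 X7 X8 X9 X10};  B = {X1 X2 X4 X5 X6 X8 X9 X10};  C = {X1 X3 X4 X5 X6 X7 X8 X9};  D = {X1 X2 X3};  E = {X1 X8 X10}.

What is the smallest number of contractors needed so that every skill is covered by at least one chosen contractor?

2

Take {B, C}. Their union is {X1, X2, X3, X4, X5, X6, X7, X8, X9, X10}, which is all 10 skills.
No single contractor has all 10 skills (the largest, B, has 8), so 2 is optimal.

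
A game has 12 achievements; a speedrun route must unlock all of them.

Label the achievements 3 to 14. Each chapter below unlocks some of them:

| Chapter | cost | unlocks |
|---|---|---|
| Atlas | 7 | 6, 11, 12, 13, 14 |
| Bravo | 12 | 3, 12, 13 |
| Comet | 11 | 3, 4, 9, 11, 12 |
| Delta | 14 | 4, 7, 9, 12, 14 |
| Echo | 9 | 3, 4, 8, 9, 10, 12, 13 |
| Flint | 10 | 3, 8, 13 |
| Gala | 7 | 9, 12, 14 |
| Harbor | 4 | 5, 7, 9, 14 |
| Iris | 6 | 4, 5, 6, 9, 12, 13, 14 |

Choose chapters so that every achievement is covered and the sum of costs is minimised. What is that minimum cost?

20

Atlas, Echo, Harbor together cover every achievement (Atlas ∪ Echo ∪ Harbor = {3, 4, 5, 6, 7, 8, 9, 10, 11, 12, 13, 14}); total cost 7 + 9 + 4 = 20.
The greedy pick Iris, Echo, Harbor, Atlas costs 26; no covering selection beats 20.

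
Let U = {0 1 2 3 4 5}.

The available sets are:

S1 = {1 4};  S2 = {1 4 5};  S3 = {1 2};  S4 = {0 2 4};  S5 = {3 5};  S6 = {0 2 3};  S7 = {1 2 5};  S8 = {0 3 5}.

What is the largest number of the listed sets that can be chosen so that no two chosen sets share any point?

2

S4, S5 are pairwise disjoint (S4={0,2,4}; S5={3,5}).
Every remaining set overlaps one of these, and no 3 of the listed sets are pairwise disjoint, so 2 is the maximum.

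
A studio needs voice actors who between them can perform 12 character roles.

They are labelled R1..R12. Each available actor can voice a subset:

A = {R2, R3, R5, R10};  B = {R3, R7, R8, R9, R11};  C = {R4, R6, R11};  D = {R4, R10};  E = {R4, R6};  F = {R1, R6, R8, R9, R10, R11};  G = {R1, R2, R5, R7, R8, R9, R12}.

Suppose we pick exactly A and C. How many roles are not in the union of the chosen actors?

5

Union of A, C = {R2, R3, R4, R5, R6, R10, R11}.
Not covered: R1, R7, R8, R9, R12 — 5 roles.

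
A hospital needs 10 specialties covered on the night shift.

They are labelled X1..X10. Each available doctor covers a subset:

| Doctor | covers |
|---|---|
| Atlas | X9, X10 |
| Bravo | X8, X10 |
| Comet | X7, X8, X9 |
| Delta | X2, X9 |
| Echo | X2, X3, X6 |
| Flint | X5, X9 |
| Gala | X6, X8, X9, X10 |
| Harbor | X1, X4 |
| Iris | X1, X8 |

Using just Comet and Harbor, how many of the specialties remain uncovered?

Union of Comet, Harbor = {X1, X4, X7, X8, X9}.
Not covered: X2, X3, X5, X6, X10 — 5 specialties.

5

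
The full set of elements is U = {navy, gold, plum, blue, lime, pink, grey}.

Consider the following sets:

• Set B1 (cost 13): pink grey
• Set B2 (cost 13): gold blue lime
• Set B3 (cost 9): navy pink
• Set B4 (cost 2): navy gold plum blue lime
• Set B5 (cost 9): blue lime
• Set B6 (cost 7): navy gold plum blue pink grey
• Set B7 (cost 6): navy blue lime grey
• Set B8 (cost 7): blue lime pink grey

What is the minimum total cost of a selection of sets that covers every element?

B4, B8 together cover every element (B4 ∪ B8 = {navy, gold, plum, blue, lime, pink, grey}); total cost 2 + 7 = 9.
No covering selection has total cost below 9.

9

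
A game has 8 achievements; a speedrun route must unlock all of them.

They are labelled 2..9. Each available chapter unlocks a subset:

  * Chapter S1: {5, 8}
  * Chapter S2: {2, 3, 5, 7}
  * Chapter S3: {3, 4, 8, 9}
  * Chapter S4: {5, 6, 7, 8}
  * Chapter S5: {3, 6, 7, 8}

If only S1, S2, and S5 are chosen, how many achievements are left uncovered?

Union of S1, S2, S5 = {2, 3, 5, 6, 7, 8}.
Not covered: 4, 9 — 2 achievements.

2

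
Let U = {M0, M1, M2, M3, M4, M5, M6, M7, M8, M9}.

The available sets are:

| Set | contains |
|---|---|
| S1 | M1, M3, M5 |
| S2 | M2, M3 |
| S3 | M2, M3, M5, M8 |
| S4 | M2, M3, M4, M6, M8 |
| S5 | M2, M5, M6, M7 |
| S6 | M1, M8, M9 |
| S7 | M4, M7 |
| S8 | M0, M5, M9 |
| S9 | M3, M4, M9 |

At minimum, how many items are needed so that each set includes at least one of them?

3

H = {M3, M7, M9} meets every set (each contains at least one member of H), and |H| = 3.
The sets S2, S7, S8 are pairwise disjoint, so any hitting set needs a separate item for each — at least 3. Hence 3 is optimal.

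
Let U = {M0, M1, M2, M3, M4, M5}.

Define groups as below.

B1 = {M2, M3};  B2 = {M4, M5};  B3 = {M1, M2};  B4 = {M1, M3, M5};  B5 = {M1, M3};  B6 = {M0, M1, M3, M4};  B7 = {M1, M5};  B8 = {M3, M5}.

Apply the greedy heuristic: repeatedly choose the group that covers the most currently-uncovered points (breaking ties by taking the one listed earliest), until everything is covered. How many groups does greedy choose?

Greedy: pick B6 (covers 4 new) → pick B1 (covers 1 new) → pick B2 (covers 1 new). Total picks: 3.

3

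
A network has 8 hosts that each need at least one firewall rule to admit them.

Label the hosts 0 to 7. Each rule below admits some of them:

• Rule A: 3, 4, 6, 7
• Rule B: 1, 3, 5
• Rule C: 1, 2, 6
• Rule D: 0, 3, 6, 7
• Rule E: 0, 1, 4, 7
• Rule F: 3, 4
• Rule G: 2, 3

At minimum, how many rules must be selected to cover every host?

3

Take {B, C, E}. Their union is {0, 1, 2, 3, 4, 5, 6, 7}, which is all 8 hosts.
Only B contains 5, so B is forced; the remaining 5 hosts need at least 2 more rules (each remaining rule adds at most 3) — so at least 3 rules are needed, and 3 is optimal.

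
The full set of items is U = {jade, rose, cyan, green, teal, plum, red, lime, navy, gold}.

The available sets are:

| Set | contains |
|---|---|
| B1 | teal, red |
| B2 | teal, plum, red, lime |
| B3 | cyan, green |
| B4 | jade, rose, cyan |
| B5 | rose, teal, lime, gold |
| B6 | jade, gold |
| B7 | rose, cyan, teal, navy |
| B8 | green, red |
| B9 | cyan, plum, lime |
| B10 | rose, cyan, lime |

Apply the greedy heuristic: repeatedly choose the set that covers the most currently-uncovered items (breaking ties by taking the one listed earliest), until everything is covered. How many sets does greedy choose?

5

Greedy: pick B2 (covers 4 new) → pick B4 (covers 3 new) → pick B3 (covers 1 new) → pick B5 (covers 1 new) → pick B7 (covers 1 new). Total picks: 5.
(The true minimum cover uses only 4 sets, so greedy is not optimal here.)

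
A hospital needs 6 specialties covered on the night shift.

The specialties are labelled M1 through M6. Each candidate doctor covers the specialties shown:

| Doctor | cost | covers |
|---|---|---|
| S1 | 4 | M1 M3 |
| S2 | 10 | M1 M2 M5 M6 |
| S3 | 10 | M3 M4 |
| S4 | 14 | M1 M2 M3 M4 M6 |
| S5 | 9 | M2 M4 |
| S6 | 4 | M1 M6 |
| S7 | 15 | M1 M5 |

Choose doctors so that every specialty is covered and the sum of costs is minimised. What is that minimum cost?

20

S2, S3 together cover every specialty (S2 ∪ S3 = {M1, M2, M3, M4, M5, M6}); total cost 10 + 10 = 20.
The greedy pick S1, S2, S5 costs 23; no covering selection beats 20.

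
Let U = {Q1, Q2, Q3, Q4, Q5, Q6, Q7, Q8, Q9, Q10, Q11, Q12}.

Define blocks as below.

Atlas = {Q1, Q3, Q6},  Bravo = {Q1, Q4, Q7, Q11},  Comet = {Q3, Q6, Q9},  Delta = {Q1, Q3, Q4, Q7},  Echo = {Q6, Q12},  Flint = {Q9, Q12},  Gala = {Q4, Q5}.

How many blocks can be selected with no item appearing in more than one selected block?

Atlas, Flint, Gala are pairwise disjoint (Atlas={Q1,Q3,Q6}; Flint={Q9,Q12}; Gala={Q4,Q5}).
Every remaining block overlaps one of these, and no 4 of the listed blocks are pairwise disjoint, so 3 is the maximum.

3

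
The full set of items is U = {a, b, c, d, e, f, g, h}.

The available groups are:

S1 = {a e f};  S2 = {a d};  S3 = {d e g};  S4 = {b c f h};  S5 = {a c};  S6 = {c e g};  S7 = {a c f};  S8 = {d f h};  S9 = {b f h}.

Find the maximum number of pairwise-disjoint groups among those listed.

S2, S6, S9 are pairwise disjoint (S2={a,d}; S6={c,e,g}; S9={b,f,h}).
Every remaining group overlaps one of these, and no 4 of the listed groups are pairwise disjoint, so 3 is the maximum.

3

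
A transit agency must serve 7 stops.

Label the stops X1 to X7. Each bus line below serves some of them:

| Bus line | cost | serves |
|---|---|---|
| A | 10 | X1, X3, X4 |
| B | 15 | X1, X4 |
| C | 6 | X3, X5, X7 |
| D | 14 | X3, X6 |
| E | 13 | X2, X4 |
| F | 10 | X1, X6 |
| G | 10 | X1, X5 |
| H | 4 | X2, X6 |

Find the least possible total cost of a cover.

20

A, C, H together cover every stop (A ∪ C ∪ H = {X1, X2, X3, X4, X5, X6, X7}); total cost 10 + 6 + 4 = 20.
No covering selection has total cost below 20.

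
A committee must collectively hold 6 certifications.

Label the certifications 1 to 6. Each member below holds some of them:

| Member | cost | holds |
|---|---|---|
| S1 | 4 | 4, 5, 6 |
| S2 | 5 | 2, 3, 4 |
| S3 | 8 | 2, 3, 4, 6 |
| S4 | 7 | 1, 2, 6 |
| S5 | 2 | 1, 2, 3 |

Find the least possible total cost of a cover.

S1, S5 together cover every certification (S1 ∪ S5 = {1, 2, 3, 4, 5, 6}); total cost 4 + 2 = 6.
No covering selection has total cost below 6.

6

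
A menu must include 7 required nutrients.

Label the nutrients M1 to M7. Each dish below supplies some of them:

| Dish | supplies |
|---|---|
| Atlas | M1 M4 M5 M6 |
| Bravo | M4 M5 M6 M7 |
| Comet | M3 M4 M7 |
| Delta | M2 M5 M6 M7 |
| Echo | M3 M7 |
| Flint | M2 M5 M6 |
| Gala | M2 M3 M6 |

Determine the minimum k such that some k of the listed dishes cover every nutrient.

Atlas and Bravo and Gala together: Atlas ∪ Bravo ∪ Gala = {M1, M2, M3, M4, M5, M6, M7} — every nutrient is covered.
Only Atlas contains M1, so Atlas is forced; the remaining 3 nutrients need at least 2 more dishes (each remaining dish adds at most 2) — so at least 3 dishes are needed, and 3 is optimal.

3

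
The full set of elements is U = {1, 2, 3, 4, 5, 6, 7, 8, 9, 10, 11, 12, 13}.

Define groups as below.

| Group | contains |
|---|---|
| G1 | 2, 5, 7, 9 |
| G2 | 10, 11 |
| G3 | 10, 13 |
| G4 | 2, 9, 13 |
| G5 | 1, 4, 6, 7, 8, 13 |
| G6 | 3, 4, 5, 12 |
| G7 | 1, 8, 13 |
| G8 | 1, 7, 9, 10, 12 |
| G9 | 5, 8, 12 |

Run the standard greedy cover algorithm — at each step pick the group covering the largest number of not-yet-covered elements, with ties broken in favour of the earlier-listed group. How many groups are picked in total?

Greedy: pick G5 (covers 6 new) → pick G1 (covers 3 new) → pick G2 (covers 2 new) → pick G6 (covers 2 new). Total picks: 4.

4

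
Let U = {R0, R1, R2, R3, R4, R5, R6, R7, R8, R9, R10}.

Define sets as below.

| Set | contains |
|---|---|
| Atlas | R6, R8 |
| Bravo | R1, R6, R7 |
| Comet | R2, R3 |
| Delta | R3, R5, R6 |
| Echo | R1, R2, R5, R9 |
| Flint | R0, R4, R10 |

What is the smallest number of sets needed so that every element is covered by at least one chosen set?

Take {Atlas, Bravo, Delta, Echo, Flint}. Their union is {R0, R1, R2, R3, R4, R5, R6, R7, R8, R9, R10}, which is all 11 elements.
No 4 of the 6 sets cover everything (all 15 combinations miss at least one element), so 5 is optimal.

5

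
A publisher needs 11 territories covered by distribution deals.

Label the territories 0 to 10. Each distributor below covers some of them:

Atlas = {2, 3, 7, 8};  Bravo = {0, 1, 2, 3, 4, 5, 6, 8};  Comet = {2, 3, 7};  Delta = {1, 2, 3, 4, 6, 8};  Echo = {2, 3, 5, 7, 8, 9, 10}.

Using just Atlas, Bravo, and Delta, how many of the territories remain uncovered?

2

Union of Atlas, Bravo, Delta = {0, 1, 2, 3, 4, 5, 6, 7, 8}.
Not covered: 9, 10 — 2 territories.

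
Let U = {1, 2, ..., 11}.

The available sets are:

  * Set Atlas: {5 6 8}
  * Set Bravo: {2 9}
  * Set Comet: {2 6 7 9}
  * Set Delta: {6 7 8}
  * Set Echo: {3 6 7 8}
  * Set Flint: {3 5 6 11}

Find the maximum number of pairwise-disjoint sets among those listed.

2

Bravo, Echo are pairwise disjoint (Bravo={2,9}; Echo={3,6,7,8}).
Every remaining set overlaps one of these, and no 3 of the listed sets are pairwise disjoint, so 2 is the maximum.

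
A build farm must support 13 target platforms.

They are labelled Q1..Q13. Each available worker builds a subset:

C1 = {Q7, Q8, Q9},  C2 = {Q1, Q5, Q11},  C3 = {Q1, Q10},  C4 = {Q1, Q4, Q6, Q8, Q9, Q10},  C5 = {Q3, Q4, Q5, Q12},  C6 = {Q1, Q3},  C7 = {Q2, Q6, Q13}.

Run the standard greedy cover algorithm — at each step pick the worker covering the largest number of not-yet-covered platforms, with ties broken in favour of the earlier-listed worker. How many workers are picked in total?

5

Greedy: pick C4 (covers 6 new) → pick C5 (covers 3 new) → pick C7 (covers 2 new) → pick C1 (covers 1 new) → pick C2 (covers 1 new). Total picks: 5.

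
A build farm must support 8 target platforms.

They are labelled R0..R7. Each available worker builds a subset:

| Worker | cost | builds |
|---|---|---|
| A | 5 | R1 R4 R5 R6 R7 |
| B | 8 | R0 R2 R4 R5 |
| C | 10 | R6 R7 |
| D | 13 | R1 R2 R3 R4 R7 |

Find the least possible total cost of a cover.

A, B, D together cover every platform (A ∪ B ∪ D = {R0, R1, R2, R3, R4, R5, R6, R7}); total cost 5 + 8 + 13 = 26.
No covering selection has total cost below 26.

26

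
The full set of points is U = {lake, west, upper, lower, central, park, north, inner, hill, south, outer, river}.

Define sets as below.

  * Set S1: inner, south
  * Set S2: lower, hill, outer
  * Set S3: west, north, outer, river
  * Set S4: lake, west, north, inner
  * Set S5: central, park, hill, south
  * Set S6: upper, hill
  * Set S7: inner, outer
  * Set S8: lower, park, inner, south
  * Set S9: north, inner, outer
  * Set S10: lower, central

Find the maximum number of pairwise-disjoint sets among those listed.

S1, S3, S6, S10 are pairwise disjoint (S1={inner,south}; S3={west,north,outer,river}; S6={upper,hill}; S10={lower,central}).
Every remaining set overlaps one of these, and no 5 of the listed sets are pairwise disjoint, so 4 is the maximum.

4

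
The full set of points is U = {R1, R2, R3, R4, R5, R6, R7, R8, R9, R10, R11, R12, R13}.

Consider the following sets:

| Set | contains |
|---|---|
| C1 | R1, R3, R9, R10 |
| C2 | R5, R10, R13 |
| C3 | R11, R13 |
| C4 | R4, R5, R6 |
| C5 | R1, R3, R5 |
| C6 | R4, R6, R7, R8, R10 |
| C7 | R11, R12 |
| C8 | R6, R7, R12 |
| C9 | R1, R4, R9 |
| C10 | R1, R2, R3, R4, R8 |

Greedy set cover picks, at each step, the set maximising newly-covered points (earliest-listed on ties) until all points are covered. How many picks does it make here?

Greedy: pick C6 (covers 5 new) → pick C1 (covers 3 new) → pick C2 (covers 2 new) → pick C7 (covers 2 new) → pick C10 (covers 1 new). Total picks: 5.

5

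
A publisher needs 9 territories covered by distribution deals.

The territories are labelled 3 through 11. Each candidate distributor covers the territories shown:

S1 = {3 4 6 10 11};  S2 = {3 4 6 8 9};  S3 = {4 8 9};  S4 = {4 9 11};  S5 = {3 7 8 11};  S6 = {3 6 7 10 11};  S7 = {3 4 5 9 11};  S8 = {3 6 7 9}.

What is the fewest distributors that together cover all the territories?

Take {S5, S6, S7}. Their union is {3, 4, 5, 6, 7, 8, 9, 10, 11}, which is all 9 territories.
Only S7 contains 5, so S7 is forced; the remaining 4 territories need at least 2 more distributors (each remaining distributor adds at most 3) — so at least 3 distributors are needed, and 3 is optimal.

3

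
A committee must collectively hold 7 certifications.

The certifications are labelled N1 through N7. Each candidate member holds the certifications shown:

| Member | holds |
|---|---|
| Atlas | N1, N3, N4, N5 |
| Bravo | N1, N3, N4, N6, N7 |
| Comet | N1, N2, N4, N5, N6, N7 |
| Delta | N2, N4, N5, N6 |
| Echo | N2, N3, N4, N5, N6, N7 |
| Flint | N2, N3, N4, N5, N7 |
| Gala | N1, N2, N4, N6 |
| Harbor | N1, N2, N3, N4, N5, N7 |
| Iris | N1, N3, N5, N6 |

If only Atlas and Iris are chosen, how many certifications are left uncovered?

2

Union of Atlas, Iris = {N1, N3, N4, N5, N6}.
Not covered: N2, N7 — 2 certifications.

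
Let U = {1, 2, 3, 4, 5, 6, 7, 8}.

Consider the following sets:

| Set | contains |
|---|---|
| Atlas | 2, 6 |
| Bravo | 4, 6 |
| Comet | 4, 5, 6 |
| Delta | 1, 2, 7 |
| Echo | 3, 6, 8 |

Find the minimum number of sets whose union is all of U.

3

Take {Comet, Delta, Echo}. Their union is {1, 2, 3, 4, 5, 6, 7, 8}, which is all 8 items.
Each set has at most 3 items, and 2·3 = 6 < 8 — so at least 3 sets are needed, and 3 is optimal.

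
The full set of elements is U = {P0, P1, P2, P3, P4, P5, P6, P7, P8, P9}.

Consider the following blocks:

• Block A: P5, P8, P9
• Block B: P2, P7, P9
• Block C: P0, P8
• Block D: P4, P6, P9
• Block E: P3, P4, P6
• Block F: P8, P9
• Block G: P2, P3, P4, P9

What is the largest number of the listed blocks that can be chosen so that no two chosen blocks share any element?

3

B, C, E are pairwise disjoint (B={P2,P7,P9}; C={P0,P8}; E={P3,P4,P6}).
Every remaining block overlaps one of these, and no 4 of the listed blocks are pairwise disjoint, so 3 is the maximum.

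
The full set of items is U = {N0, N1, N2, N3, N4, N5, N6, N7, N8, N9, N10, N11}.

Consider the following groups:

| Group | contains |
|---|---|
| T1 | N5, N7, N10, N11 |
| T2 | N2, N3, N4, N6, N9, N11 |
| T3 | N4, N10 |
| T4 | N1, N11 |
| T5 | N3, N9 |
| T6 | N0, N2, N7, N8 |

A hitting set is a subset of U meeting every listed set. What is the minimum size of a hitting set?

H = {N7, N9, N10, N11} meets every group (each contains at least one member of H), and |H| = 4.
The groups T3, T4, T5, T6 are pairwise disjoint, so any hitting set needs a separate item for each — at least 4. Hence 4 is optimal.

4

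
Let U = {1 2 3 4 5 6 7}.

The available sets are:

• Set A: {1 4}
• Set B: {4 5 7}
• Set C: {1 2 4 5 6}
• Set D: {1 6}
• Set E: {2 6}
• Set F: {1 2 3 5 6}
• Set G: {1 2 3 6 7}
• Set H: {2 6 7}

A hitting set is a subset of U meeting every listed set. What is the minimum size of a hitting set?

2

Take T = {4, 6}. Each listed set contains at least one of these, so T is a hitting set of size 2.
The sets B, E are pairwise disjoint, so any hitting set needs a separate point for each — at least 2. Hence 2 is optimal.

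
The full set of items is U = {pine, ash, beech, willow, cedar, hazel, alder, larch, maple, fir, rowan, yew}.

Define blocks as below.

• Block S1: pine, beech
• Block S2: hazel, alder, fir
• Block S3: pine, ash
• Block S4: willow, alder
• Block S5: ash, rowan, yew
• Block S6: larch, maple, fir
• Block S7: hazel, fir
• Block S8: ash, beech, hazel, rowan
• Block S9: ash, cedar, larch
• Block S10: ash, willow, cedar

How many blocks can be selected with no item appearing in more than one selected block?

S1, S4, S5, S6 are pairwise disjoint (S1={pine,beech}; S4={willow,alder}; S5={ash,rowan,yew}; S6={larch,maple,fir}).
Every remaining block overlaps one of these, and no 5 of the listed blocks are pairwise disjoint, so 4 is the maximum.

4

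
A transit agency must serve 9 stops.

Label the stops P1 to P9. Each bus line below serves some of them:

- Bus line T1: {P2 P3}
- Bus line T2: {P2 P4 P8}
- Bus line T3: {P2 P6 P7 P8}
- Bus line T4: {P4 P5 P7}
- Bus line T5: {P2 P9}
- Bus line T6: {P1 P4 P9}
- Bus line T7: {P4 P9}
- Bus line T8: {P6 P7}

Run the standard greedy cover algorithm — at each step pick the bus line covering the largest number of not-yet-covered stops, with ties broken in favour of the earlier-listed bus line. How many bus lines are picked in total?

4

Greedy: pick T3 (covers 4 new) → pick T6 (covers 3 new) → pick T1 (covers 1 new) → pick T4 (covers 1 new). Total picks: 4.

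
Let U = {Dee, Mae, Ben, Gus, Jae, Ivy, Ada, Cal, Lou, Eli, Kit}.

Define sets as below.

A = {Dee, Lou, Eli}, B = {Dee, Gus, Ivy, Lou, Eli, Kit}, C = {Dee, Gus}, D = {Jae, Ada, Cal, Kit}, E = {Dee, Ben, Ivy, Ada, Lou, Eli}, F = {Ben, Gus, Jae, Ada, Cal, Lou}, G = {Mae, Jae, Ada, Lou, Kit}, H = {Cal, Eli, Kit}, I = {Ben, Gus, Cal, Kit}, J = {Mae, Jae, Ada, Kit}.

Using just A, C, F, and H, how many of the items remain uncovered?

2

Union of A, C, F, H = {Dee, Ben, Gus, Jae, Ada, Cal, Lou, Eli, Kit}.
Not covered: Mae, Ivy — 2 items.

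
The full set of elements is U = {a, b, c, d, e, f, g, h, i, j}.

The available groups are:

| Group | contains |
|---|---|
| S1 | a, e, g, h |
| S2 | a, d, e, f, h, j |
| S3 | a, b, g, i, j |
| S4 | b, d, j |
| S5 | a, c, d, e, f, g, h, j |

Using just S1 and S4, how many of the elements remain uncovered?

Union of S1, S4 = {a, b, d, e, g, h, j}.
Not covered: c, f, i — 3 elements.

3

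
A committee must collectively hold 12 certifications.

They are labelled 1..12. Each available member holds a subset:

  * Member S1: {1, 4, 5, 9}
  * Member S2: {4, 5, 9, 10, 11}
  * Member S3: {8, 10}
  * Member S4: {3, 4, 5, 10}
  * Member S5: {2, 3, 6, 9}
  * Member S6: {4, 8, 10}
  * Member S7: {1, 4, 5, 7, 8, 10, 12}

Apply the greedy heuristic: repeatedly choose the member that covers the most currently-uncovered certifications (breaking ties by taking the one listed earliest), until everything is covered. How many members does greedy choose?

Greedy: pick S7 (covers 7 new) → pick S5 (covers 4 new) → pick S2 (covers 1 new). Total picks: 3.

3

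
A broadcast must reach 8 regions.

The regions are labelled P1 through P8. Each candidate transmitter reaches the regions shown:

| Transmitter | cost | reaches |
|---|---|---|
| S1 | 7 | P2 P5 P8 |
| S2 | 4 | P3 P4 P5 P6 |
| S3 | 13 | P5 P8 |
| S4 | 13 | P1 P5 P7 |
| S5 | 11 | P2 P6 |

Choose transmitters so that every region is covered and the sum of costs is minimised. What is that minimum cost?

S1, S2, S4 together cover every region (S1 ∪ S2 ∪ S4 = {P1, P2, P3, P4, P5, P6, P7, P8}); total cost 7 + 4 + 13 = 24.
No covering selection has total cost below 24.

24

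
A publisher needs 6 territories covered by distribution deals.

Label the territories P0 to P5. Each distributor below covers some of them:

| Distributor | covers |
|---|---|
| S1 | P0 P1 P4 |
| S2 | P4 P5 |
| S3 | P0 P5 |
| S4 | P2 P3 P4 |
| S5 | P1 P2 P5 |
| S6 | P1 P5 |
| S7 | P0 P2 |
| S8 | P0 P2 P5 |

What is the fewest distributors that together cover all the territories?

Take {S4, S6, S8}. Their union is {P0, P1, P2, P3, P4, P5}, which is all 6 territories.
Only S4 contains P3, so S4 is forced; the remaining 3 territories need at least 2 more distributors (each remaining distributor adds at most 2) — so at least 3 distributors are needed, and 3 is optimal.

3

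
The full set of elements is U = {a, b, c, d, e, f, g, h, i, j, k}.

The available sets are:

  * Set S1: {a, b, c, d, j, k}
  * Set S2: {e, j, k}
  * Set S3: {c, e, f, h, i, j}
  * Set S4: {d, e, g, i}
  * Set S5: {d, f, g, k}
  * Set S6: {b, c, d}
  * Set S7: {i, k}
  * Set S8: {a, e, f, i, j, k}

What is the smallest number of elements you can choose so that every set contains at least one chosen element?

The 3 elements {c, d, k} hit every set.
No choice of 2 elements meets every set, so 3 is the minimum.

3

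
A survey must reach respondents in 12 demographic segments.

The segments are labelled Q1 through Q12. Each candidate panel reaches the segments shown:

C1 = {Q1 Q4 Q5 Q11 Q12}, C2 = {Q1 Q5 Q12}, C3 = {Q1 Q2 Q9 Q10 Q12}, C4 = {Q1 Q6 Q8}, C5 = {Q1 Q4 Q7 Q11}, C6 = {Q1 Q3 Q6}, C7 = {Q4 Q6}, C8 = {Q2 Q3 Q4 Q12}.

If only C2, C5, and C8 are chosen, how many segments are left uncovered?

4

Union of C2, C5, C8 = {Q1, Q2, Q3, Q4, Q5, Q7, Q11, Q12}.
Not covered: Q6, Q8, Q9, Q10 — 4 segments.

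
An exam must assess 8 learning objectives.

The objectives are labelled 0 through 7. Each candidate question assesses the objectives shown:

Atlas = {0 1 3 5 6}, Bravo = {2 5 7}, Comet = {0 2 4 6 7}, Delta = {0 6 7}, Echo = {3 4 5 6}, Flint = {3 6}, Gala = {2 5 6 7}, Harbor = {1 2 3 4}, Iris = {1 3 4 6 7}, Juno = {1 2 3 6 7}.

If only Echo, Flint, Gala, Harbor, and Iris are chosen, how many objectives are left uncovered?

Union of Echo, Flint, Gala, Harbor, Iris = {1, 2, 3, 4, 5, 6, 7}.
Not covered: 0 — 1 objective.

1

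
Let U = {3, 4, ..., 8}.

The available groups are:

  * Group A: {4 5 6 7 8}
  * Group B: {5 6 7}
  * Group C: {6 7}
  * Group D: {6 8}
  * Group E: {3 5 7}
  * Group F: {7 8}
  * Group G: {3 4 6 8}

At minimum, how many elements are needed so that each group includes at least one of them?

Take H = {7, 8}. Each listed group contains at least one of these, so H is a hitting set of size 2.
The groups D, E are pairwise disjoint, so any hitting set needs a separate element for each — at least 2. Hence 2 is optimal.

2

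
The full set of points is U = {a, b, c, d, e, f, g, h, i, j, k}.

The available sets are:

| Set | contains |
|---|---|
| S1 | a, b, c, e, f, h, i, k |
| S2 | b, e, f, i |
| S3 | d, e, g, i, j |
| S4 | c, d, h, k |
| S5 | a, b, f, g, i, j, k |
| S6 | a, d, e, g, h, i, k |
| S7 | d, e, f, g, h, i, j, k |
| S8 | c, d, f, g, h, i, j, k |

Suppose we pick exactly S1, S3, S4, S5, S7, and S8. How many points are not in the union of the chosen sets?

0

Union of S1, S3, S4, S5, S7, S8 = {a, b, c, d, e, f, g, h, i, j, k} — that's every point, so 0 are uncovered.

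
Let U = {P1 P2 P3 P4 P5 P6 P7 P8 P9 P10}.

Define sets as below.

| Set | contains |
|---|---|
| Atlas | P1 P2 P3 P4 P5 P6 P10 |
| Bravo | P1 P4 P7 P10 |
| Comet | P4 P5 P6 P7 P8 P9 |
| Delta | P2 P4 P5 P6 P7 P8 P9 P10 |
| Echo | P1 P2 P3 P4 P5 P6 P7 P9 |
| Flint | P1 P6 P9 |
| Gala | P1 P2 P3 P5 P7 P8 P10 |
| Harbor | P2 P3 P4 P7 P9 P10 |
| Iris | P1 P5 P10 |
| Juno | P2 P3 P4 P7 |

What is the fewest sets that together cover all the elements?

Atlas and Delta together: Atlas ∪ Delta = {P1, P2, P3, P4, P5, P6, P7, P8, P9, P10} — every element is covered.
No single set has all 10 elements (the largest, Delta, has 8), so 2 is optimal.

2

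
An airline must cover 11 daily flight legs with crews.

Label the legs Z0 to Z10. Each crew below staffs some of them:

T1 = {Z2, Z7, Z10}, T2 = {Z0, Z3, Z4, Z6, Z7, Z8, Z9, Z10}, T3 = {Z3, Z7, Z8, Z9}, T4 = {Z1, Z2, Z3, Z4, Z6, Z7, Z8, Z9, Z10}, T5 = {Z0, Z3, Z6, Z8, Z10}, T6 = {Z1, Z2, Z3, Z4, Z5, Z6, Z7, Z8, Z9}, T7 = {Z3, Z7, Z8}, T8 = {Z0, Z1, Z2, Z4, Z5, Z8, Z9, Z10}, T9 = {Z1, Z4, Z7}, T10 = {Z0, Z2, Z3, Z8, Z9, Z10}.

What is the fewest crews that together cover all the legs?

T4 and T8 together: T4 ∪ T8 = {Z0, Z1, Z2, Z3, Z4, Z5, Z6, Z7, Z8, Z9, Z10} — every leg is covered.
No single crew has all 11 legs (the largest, T4, has 9), so 2 is optimal.

2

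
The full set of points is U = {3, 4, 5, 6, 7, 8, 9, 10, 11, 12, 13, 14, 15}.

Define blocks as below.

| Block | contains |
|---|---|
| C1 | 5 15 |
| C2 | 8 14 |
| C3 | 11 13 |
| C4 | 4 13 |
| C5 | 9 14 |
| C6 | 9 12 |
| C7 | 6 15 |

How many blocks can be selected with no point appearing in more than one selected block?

4

C2, C3, C6, C7 are pairwise disjoint (C2={8,14}; C3={11,13}; C6={9,12}; C7={6,15}).
Every remaining block overlaps one of these, and no 5 of the listed blocks are pairwise disjoint, so 4 is the maximum.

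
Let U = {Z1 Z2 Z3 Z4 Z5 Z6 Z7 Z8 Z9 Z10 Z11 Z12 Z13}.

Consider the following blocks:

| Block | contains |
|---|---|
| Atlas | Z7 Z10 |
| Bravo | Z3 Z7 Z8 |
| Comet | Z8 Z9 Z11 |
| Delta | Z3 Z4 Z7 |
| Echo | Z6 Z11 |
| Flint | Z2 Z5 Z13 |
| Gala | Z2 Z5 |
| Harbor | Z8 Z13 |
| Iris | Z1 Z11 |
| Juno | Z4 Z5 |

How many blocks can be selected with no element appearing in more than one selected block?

4

Atlas, Echo, Harbor, Juno are pairwise disjoint (Atlas={Z7,Z10}; Echo={Z6,Z11}; Harbor={Z8,Z13}; Juno={Z4,Z5}).
Every remaining block overlaps one of these, and no 5 of the listed blocks are pairwise disjoint, so 4 is the maximum.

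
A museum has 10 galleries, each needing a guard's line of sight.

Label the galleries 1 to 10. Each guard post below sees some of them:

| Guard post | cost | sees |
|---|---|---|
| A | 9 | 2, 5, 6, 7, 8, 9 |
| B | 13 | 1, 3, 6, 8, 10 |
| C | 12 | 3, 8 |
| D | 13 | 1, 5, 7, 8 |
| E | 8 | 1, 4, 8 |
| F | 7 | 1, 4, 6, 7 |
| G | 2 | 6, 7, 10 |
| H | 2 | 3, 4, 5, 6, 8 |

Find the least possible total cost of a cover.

A, F, G, H together cover every gallery (A ∪ F ∪ G ∪ H = {1, 2, 3, 4, 5, 6, 7, 8, 9, 10}); total cost 9 + 7 + 2 + 2 = 20.
No covering selection has total cost below 20.

20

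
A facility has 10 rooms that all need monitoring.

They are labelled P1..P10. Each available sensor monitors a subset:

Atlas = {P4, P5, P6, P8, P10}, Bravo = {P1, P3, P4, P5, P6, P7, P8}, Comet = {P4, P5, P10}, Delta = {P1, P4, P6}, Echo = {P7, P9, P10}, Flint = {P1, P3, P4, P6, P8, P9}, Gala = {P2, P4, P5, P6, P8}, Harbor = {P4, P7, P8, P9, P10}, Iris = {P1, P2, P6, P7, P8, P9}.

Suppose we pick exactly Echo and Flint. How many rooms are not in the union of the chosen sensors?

Union of Echo, Flint = {P1, P3, P4, P6, P7, P8, P9, P10}.
Not covered: P2, P5 — 2 rooms.

2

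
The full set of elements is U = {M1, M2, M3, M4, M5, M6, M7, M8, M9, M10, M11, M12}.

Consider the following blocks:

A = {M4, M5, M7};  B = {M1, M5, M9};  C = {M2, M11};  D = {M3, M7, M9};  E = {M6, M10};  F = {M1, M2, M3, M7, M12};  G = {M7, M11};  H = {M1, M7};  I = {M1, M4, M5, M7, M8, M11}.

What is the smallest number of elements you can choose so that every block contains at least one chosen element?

The 4 elements {M1, M2, M7, M10} hit every block.
No choice of 3 elements meets every block, so 4 is the minimum.

4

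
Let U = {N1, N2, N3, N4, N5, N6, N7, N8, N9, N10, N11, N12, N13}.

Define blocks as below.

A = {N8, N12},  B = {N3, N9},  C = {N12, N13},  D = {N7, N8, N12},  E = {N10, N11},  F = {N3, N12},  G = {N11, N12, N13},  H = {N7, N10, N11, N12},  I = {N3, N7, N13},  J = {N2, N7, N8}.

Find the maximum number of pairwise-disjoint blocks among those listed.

B, C, E, J are pairwise disjoint (B={N3,N9}; C={N12,N13}; E={N10,N11}; J={N2,N7,N8}).
Every remaining block overlaps one of these, and no 5 of the listed blocks are pairwise disjoint, so 4 is the maximum.

4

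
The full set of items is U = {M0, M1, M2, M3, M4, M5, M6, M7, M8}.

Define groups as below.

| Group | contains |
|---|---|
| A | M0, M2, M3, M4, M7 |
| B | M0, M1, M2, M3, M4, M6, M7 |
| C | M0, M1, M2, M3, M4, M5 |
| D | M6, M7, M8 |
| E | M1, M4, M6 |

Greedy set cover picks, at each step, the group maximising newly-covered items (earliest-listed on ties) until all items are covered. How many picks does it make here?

3

Greedy: pick B (covers 7 new) → pick C (covers 1 new) → pick D (covers 1 new). Total picks: 3.
(The true minimum cover uses only 2 groups, so greedy is not optimal here.)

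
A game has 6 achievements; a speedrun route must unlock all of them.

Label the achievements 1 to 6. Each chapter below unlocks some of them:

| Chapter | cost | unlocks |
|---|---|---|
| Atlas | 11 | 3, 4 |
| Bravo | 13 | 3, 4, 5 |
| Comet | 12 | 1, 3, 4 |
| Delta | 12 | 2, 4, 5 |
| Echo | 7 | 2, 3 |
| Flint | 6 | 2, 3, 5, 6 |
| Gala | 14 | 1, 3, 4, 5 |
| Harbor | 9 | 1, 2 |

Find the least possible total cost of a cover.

18

Comet, Flint together cover every achievement (Comet ∪ Flint = {1, 2, 3, 4, 5, 6}); total cost 12 + 6 = 18.
No covering selection has total cost below 18.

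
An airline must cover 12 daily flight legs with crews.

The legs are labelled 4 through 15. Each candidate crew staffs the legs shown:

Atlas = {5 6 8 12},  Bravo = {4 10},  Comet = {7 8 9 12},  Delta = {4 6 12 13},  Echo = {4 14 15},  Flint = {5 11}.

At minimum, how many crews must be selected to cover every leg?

Bravo and Comet and Delta and Echo and Flint together: Bravo ∪ Comet ∪ Delta ∪ Echo ∪ Flint = {4, 5, 6, 7, 8, 9, 10, 11, 12, 13, 14, 15} — every leg is covered.
No 4 of the 6 crews cover everything (all 15 combinations miss at least one leg), so 5 is optimal.

5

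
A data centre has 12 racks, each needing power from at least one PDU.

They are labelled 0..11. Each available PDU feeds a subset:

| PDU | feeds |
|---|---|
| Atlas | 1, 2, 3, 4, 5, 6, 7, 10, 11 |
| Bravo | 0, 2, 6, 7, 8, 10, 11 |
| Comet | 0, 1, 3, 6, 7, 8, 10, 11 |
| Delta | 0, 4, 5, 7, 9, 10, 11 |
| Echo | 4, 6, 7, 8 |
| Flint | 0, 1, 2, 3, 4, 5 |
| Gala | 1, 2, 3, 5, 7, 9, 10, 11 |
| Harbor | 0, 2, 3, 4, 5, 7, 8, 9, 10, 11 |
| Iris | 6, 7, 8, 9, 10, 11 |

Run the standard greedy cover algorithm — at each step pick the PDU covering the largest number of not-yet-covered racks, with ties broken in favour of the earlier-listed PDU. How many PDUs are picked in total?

Greedy: pick Harbor (covers 10 new) → pick Atlas (covers 2 new). Total picks: 2.

2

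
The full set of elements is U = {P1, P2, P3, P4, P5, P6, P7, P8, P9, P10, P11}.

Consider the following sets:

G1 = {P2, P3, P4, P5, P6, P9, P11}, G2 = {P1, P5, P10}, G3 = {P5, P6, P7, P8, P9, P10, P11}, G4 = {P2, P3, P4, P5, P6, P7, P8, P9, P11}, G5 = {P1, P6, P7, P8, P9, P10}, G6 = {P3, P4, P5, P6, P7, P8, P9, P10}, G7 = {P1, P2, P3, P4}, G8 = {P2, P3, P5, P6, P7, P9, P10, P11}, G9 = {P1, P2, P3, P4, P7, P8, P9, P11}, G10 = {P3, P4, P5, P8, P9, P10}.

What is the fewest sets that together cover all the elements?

G1 and G5 cover everything between them: the union {P1, P2, P3, P4, P5, P6, P7, P8, P9, P10, P11} is all of U.
No single set has all 11 elements (the largest, G4, has 9), so 2 is optimal.

2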